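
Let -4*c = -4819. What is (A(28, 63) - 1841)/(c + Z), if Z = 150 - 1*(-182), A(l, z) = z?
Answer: -7112/6147 ≈ -1.1570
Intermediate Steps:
Z = 332 (Z = 150 + 182 = 332)
c = 4819/4 (c = -¼*(-4819) = 4819/4 ≈ 1204.8)
(A(28, 63) - 1841)/(c + Z) = (63 - 1841)/(4819/4 + 332) = -1778/6147/4 = -1778*4/6147 = -7112/6147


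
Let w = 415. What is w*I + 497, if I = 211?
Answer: 88062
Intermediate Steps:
w*I + 497 = 415*211 + 497 = 87565 + 497 = 88062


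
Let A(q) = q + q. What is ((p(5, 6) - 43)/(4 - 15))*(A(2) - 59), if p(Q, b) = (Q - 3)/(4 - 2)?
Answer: -210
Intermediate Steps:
p(Q, b) = -3/2 + Q/2 (p(Q, b) = (-3 + Q)/2 = (-3 + Q)*(½) = -3/2 + Q/2)
A(q) = 2*q
((p(5, 6) - 43)/(4 - 15))*(A(2) - 59) = (((-3/2 + (½)*5) - 43)/(4 - 15))*(2*2 - 59) = (((-3/2 + 5/2) - 43)/(-11))*(4 - 59) = ((1 - 43)*(-1/11))*(-55) = -42*(-1/11)*(-55) = (42/11)*(-55) = -210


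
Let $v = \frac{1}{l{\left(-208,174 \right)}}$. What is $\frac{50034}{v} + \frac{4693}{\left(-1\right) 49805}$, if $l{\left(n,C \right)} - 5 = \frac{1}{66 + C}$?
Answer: $\frac{19952152407}{79688} \approx 2.5038 \cdot 10^{5}$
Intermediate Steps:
$l{\left(n,C \right)} = 5 + \frac{1}{66 + C}$
$v = \frac{240}{1201}$ ($v = \frac{1}{\frac{1}{66 + 174} \left(331 + 5 \cdot 174\right)} = \frac{1}{\frac{1}{240} \left(331 + 870\right)} = \frac{1}{\frac{1}{240} \cdot 1201} = \frac{1}{\frac{1201}{240}} = \frac{240}{1201} \approx 0.19983$)
$\frac{50034}{v} + \frac{4693}{\left(-1\right) 49805} = \frac{50034}{\frac{240}{1201}} + \frac{4693}{\left(-1\right) 49805} = 50034 \cdot \frac{1201}{240} + \frac{4693}{-49805} = \frac{10015139}{40} + 4693 \left(- \frac{1}{49805}\right) = \frac{10015139}{40} - \frac{4693}{49805} = \frac{19952152407}{79688}$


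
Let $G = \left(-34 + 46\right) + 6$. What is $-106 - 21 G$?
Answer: $-484$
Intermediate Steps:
$G = 18$ ($G = 12 + 6 = 18$)
$-106 - 21 G = -106 - 378 = -484$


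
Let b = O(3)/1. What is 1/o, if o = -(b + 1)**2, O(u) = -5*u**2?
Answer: -1/1936 ≈ -0.00051653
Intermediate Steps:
b = -45 (b = -5*3**2/1 = -5*9*1 = -45*1 = -45)
o = -1936 (o = -(-45 + 1)**2 = -1*(-44)**2 = -1*1936 = -1936)
1/o = 1/(-1936) = -1/1936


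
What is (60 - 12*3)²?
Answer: 576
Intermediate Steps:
(60 - 12*3)² = (60 - 36)² = 24² = 576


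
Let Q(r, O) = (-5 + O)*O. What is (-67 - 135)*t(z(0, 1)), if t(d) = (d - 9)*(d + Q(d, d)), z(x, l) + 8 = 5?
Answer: 50904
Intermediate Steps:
Q(r, O) = O*(-5 + O)
z(x, l) = -3 (z(x, l) = -8 + 5 = -3)
t(d) = (-9 + d)*(d + d*(-5 + d)) (t(d) = (d - 9)*(d + d*(-5 + d)) = (-9 + d)*(d + d*(-5 + d)))
(-67 - 135)*t(z(0, 1)) = (-67 - 135)*(-3*(36 + (-3)**2 - 13*(-3))) = -(-606)*(36 + 9 + 39) = -(-606)*84 = -202*(-252) = 50904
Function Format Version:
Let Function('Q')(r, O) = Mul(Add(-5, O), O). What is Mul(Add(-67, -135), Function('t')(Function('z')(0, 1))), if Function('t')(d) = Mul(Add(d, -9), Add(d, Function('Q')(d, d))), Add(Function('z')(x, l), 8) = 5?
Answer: 50904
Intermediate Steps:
Function('Q')(r, O) = Mul(O, Add(-5, O))
Function('z')(x, l) = -3 (Function('z')(x, l) = Add(-8, 5) = -3)
Function('t')(d) = Mul(Add(-9, d), Add(d, Mul(d, Add(-5, d)))) (Function('t')(d) = Mul(Add(d, -9), Add(d, Mul(d, Add(-5, d)))) = Mul(Add(-9, d), Add(d, Mul(d, Add(-5, d)))))
Mul(Add(-67, -135), Function('t')(Function('z')(0, 1))) = Mul(Add(-67, -135), Mul(-3, Add(36, Pow(-3, 2), Mul(-13, -3)))) = Mul(-202, Mul(-3, Add(36, 9, 39))) = Mul(-202, Mul(-3, 84)) = Mul(-202, -252) = 50904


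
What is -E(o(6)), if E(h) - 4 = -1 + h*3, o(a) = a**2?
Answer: -111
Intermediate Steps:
E(h) = 3 + 3*h (E(h) = 4 + (-1 + h*3) = 4 + (-1 + 3*h) = 3 + 3*h)
-E(o(6)) = -(3 + 3*6**2) = -(3 + 3*36) = -(3 + 108) = -1*111 = -111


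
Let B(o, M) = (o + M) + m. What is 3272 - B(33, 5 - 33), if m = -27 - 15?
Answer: 3309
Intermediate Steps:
m = -42
B(o, M) = -42 + M + o (B(o, M) = (o + M) - 42 = (M + o) - 42 = -42 + M + o)
3272 - B(33, 5 - 33) = 3272 - (-42 + (5 - 33) + 33) = 3272 - (-42 - 28 + 33) = 3272 - 1*(-37) = 3272 + 37 = 3309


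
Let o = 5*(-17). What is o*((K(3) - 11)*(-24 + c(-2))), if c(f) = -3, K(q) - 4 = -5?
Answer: -27540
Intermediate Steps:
K(q) = -1 (K(q) = 4 - 5 = -1)
o = -85
o*((K(3) - 11)*(-24 + c(-2))) = -85*(-1 - 11)*(-24 - 3) = -(-1020)*(-27) = -85*324 = -27540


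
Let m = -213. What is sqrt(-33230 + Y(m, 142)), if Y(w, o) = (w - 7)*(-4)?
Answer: 5*I*sqrt(1294) ≈ 179.86*I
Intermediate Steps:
Y(w, o) = 28 - 4*w (Y(w, o) = (-7 + w)*(-4) = 28 - 4*w)
sqrt(-33230 + Y(m, 142)) = sqrt(-33230 + (28 - 4*(-213))) = sqrt(-33230 + (28 + 852)) = sqrt(-33230 + 880) = sqrt(-32350) = 5*I*sqrt(1294)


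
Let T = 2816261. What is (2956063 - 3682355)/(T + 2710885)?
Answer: -363146/2763573 ≈ -0.13140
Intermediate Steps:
(2956063 - 3682355)/(T + 2710885) = (2956063 - 3682355)/(2816261 + 2710885) = -726292/5527146 = -726292*1/5527146 = -363146/2763573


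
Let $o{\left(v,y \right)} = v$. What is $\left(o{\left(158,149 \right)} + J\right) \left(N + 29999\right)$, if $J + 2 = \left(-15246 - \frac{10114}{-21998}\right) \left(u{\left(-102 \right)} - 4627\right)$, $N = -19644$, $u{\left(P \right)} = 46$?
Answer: $\frac{7954399250309355}{10999} \approx 7.2319 \cdot 10^{11}$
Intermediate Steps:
$J = \frac{768168155959}{10999}$ ($J = -2 + \left(-15246 - \frac{10114}{-21998}\right) \left(46 - 4627\right) = -2 + \left(-15246 - - \frac{5057}{10999}\right) \left(-4581\right) = -2 + \left(-15246 + \frac{5057}{10999}\right) \left(-4581\right) = -2 - - \frac{768168177957}{10999} = -2 + \frac{768168177957}{10999} = \frac{768168155959}{10999} \approx 6.984 \cdot 10^{7}$)
$\left(o{\left(158,149 \right)} + J\right) \left(N + 29999\right) = \left(158 + \frac{768168155959}{10999}\right) \left(-19644 + 29999\right) = \frac{768169893801}{10999} \cdot 10355 = \frac{7954399250309355}{10999}$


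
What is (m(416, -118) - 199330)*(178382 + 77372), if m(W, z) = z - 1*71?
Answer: -51027782326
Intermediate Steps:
m(W, z) = -71 + z (m(W, z) = z - 71 = -71 + z)
(m(416, -118) - 199330)*(178382 + 77372) = ((-71 - 118) - 199330)*(178382 + 77372) = (-189 - 199330)*255754 = -199519*255754 = -51027782326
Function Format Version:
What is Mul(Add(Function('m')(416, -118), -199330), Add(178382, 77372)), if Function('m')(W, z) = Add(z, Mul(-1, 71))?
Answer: -51027782326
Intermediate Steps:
Function('m')(W, z) = Add(-71, z) (Function('m')(W, z) = Add(z, -71) = Add(-71, z))
Mul(Add(Function('m')(416, -118), -199330), Add(178382, 77372)) = Mul(Add(Add(-71, -118), -199330), Add(178382, 77372)) = Mul(Add(-189, -199330), 255754) = Mul(-199519, 255754) = -51027782326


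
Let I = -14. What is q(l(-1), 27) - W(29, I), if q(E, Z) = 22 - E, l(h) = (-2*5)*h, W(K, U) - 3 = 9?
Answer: 0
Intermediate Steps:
W(K, U) = 12 (W(K, U) = 3 + 9 = 12)
l(h) = -10*h
q(l(-1), 27) - W(29, I) = (22 - (-10)*(-1)) - 1*12 = (22 - 1*10) - 12 = (22 - 10) - 12 = 12 - 12 = 0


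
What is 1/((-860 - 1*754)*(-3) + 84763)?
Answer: 1/89605 ≈ 1.1160e-5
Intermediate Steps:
1/((-860 - 1*754)*(-3) + 84763) = 1/((-860 - 754)*(-3) + 84763) = 1/(-1614*(-3) + 84763) = 1/(4842 + 84763) = 1/89605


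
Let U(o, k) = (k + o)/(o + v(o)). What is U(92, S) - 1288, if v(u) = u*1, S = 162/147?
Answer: -5804023/4508 ≈ -1287.5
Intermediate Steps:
S = 54/49 (S = 162*(1/147) = 54/49 ≈ 1.1020)
v(u) = u
U(o, k) = (k + o)/(2*o) (U(o, k) = (k + o)/(o + o) = (k + o)/((2*o)) = (k + o)*(1/(2*o)) = (k + o)/(2*o))
U(92, S) - 1288 = (1/2)*(54/49 + 92)/92 - 1288 = (1/2)*(1/92)*(4562/49) - 1288 = 2281/4508 - 1288 = -5804023/4508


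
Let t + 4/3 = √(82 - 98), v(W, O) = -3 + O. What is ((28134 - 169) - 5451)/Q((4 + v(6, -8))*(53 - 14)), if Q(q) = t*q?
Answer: 11257/1820 + 33771*I/1820 ≈ 6.1852 + 18.555*I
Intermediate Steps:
t = -4/3 + 4*I (t = -4/3 + √(82 - 98) = -4/3 + √(-16) = -4/3 + 4*I ≈ -1.3333 + 4.0*I)
Q(q) = q*(-4/3 + 4*I) (Q(q) = (-4/3 + 4*I)*q = q*(-4/3 + 4*I))
((28134 - 169) - 5451)/Q((4 + v(6, -8))*(53 - 14)) = ((28134 - 169) - 5451)/((((4 + (-3 - 8))*(53 - 14))*(-4 + 12*I)/3)) = (27965 - 5451)/((((4 - 11)*39)*(-4 + 12*I)/3)) = 22514/(((-7*39)*(-4 + 12*I)/3)) = 22514/(((⅓)*(-273)*(-4 + 12*I))) = 22514/(364 - 1092*I) = 22514*((364 + 1092*I)/1324960) = 11257*(364 + 1092*I)/662480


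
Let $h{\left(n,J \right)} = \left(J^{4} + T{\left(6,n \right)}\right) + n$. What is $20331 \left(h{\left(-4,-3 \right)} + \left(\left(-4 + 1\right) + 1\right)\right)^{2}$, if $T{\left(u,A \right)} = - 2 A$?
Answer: $140060259$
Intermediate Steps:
$h{\left(n,J \right)} = J^{4} - n$ ($h{\left(n,J \right)} = \left(J^{4} - 2 n\right) + n = J^{4} - n$)
$20331 \left(h{\left(-4,-3 \right)} + \left(\left(-4 + 1\right) + 1\right)\right)^{2} = 20331 \left(\left(\left(-3\right)^{4} - -4\right) + \left(\left(-4 + 1\right) + 1\right)\right)^{2} = 20331 \left(\left(81 + 4\right) + \left(-3 + 1\right)\right)^{2} = 20331 \left(85 - 2\right)^{2} = 20331 \cdot 83^{2} = 20331 \cdot 6889 = 140060259$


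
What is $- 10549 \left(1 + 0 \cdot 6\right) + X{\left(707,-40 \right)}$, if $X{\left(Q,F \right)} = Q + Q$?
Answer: $-9135$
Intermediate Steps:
$X{\left(Q,F \right)} = 2 Q$
$- 10549 \left(1 + 0 \cdot 6\right) + X{\left(707,-40 \right)} = - 10549 \left(1 + 0 \cdot 6\right) + 2 \cdot 707 = - 10549 \left(1 + 0\right) + 1414 = \left(-10549\right) 1 + 1414 = -10549 + 1414 = -9135$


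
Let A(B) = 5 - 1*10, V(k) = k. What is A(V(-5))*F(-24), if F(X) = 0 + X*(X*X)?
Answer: 69120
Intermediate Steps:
A(B) = -5 (A(B) = 5 - 10 = -5)
F(X) = X**3 (F(X) = 0 + X*X**2 = 0 + X**3 = X**3)
A(V(-5))*F(-24) = -5*(-24)**3 = -5*(-13824) = 69120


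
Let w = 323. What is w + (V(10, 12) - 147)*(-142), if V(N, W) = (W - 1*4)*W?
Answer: 7565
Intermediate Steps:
V(N, W) = W*(-4 + W) (V(N, W) = (W - 4)*W = (-4 + W)*W = W*(-4 + W))
w + (V(10, 12) - 147)*(-142) = 323 + (12*(-4 + 12) - 147)*(-142) = 323 + (12*8 - 147)*(-142) = 323 + (96 - 147)*(-142) = 323 - 51*(-142) = 323 + 7242 = 7565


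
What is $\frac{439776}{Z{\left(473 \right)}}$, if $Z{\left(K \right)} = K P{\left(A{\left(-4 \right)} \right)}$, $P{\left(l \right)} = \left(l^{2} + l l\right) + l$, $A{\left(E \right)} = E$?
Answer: $\frac{109944}{3311} \approx 33.206$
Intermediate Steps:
$P{\left(l \right)} = l + 2 l^{2}$ ($P{\left(l \right)} = \left(l^{2} + l^{2}\right) + l = 2 l^{2} + l = l + 2 l^{2}$)
$Z{\left(K \right)} = 28 K$ ($Z{\left(K \right)} = K \left(- 4 \left(1 + 2 \left(-4\right)\right)\right) = K \left(- 4 \left(1 - 8\right)\right) = K \left(\left(-4\right) \left(-7\right)\right) = K 28 = 28 K$)
$\frac{439776}{Z{\left(473 \right)}} = \frac{439776}{28 \cdot 473} = \frac{439776}{13244} = 439776 \cdot \frac{1}{13244} = \frac{109944}{3311}$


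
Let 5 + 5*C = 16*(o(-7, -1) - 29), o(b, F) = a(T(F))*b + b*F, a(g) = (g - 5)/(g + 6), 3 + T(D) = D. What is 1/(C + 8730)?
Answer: 5/43797 ≈ 0.00011416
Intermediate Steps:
T(D) = -3 + D
a(g) = (-5 + g)/(6 + g)
o(b, F) = F*b + b*(-8 + F)/(3 + F) (o(b, F) = ((-5 + (-3 + F))/(6 + (-3 + F)))*b + b*F = ((-8 + F)/(3 + F))*b + F*b = b*(-8 + F)/(3 + F) + F*b = F*b + b*(-8 + F)/(3 + F))
C = 147/5 (C = -1 + (16*(-7*(-8 - 1 - (3 - 1))/(3 - 1) - 29))/5 = -1 + (16*(-7*(-8 - 1 - 1*2)/2 - 29))/5 = -1 + (16*(-7*½*(-8 - 1 - 2) - 29))/5 = -1 + (16*(-7*½*(-11) - 29))/5 = -1 + (16*(77/2 - 29))/5 = -1 + (16*(19/2))/5 = -1 + (⅕)*152 = -1 + 152/5 = 147/5 ≈ 29.400)
1/(C + 8730) = 1/(147/5 + 8730) = 1/(43797/5) = 5/43797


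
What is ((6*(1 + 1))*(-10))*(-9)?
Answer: 1080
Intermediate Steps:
((6*(1 + 1))*(-10))*(-9) = ((6*2)*(-10))*(-9) = (12*(-10))*(-9) = -120*(-9) = 1080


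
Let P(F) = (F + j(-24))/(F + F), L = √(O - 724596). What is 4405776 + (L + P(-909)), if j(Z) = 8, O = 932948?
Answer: 8009701669/1818 + 4*√13022 ≈ 4.4062e+6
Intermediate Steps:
L = 4*√13022 (L = √(932948 - 724596) = √208352 = 4*√13022 ≈ 456.46)
P(F) = (8 + F)/(2*F) (P(F) = (F + 8)/(F + F) = (8 + F)/((2*F)) = (8 + F)*(1/(2*F)) = (8 + F)/(2*F))
4405776 + (L + P(-909)) = 4405776 + (4*√13022 + (½)*(8 - 909)/(-909)) = 4405776 + (4*√13022 + (½)*(-1/909)*(-901)) = 4405776 + (4*√13022 + 901/1818) = 4405776 + (901/1818 + 4*√13022) = 8009701669/1818 + 4*√13022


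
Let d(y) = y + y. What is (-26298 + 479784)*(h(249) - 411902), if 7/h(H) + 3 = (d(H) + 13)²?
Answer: -2217031759780977/11869 ≈ -1.8679e+11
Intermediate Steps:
d(y) = 2*y
h(H) = 7/(-3 + (13 + 2*H)²) (h(H) = 7/(-3 + (2*H + 13)²) = 7/(-3 + (13 + 2*H)²))
(-26298 + 479784)*(h(249) - 411902) = (-26298 + 479784)*(7/(-3 + (13 + 2*249)²) - 411902) = 453486*(7/(-3 + (13 + 498)²) - 411902) = 453486*(7/(-3 + 511²) - 411902) = 453486*(7/(-3 + 261121) - 411902) = 453486*(7/261118 - 411902) = 453486*(-107555026429/261118) = -2217031759780977/11869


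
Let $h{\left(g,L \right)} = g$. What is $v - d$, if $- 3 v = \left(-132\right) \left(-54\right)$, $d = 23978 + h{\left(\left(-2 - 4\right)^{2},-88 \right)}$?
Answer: $-26390$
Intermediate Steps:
$d = 24014$ ($d = 23978 + \left(-2 - 4\right)^{2} = 23978 + \left(-6\right)^{2} = 23978 + 36 = 24014$)
$v = -2376$ ($v = - \frac{\left(-132\right) \left(-54\right)}{3} = \left(- \frac{1}{3}\right) 7128 = -2376$)
$v - d = -2376 - 24014 = -26390$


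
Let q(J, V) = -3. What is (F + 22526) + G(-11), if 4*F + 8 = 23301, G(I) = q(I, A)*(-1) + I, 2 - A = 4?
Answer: 113365/4 ≈ 28341.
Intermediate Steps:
A = -2 (A = 2 - 1*4 = 2 - 4 = -2)
G(I) = 3 + I (G(I) = -3*(-1) + I = 3 + I)
F = 23293/4 (F = -2 + (¼)*23301 = -2 + 23301/4 = 23293/4 ≈ 5823.3)
(F + 22526) + G(-11) = (23293/4 + 22526) + (3 - 11) = 113397/4 - 8 = 113365/4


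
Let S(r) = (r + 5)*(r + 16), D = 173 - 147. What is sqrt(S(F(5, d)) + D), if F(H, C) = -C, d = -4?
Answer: sqrt(206) ≈ 14.353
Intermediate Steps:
D = 26
S(r) = (5 + r)*(16 + r)
sqrt(S(F(5, d)) + D) = sqrt((80 + (-1*(-4))**2 + 21*(-1*(-4))) + 26) = sqrt((80 + 4**2 + 21*4) + 26) = sqrt((80 + 16 + 84) + 26) = sqrt(180 + 26) = sqrt(206)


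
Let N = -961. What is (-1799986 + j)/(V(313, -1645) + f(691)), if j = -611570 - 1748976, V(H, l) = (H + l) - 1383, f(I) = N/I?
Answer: 1437463806/938513 ≈ 1531.6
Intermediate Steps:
f(I) = -961/I
V(H, l) = -1383 + H + l
j = -2360546
(-1799986 + j)/(V(313, -1645) + f(691)) = (-1799986 - 2360546)/((-1383 + 313 - 1645) - 961/691) = -4160532/(-2715 - 961*1/691) = -4160532/(-2715 - 961/691) = -4160532/(-1877026/691) = -4160532*(-691/1877026) = 1437463806/938513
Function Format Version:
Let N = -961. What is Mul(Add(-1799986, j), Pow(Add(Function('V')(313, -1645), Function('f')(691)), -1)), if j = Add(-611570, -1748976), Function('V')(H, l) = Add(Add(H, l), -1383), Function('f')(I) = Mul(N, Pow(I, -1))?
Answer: Rational(1437463806, 938513) ≈ 1531.6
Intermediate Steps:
Function('f')(I) = Mul(-961, Pow(I, -1))
Function('V')(H, l) = Add(-1383, H, l)
j = -2360546
Mul(Add(-1799986, j), Pow(Add(Function('V')(313, -1645), Function('f')(691)), -1)) = Mul(Add(-1799986, -2360546), Pow(Add(Add(-1383, 313, -1645), Mul(-961, Pow(691, -1))), -1)) = Mul(-4160532, Pow(Add(-2715, Mul(-961, Rational(1, 691))), -1)) = Mul(-4160532, Pow(Add(-2715, Rational(-961, 691)), -1)) = Mul(-4160532, Pow(Rational(-1877026, 691), -1)) = Mul(-4160532, Rational(-691, 1877026)) = Rational(1437463806, 938513)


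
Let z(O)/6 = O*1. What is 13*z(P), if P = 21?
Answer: 1638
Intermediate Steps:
z(O) = 6*O (z(O) = 6*(O*1) = 6*O)
13*z(P) = 13*(6*21) = 13*126 = 1638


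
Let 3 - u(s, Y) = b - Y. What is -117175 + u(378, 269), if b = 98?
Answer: -117001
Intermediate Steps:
u(s, Y) = -95 + Y (u(s, Y) = 3 - (98 - Y) = 3 + (-98 + Y) = -95 + Y)
-117175 + u(378, 269) = -117175 + (-95 + 269) = -117175 + 174 = -117001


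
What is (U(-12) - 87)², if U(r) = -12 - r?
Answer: 7569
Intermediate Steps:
(U(-12) - 87)² = ((-12 - 1*(-12)) - 87)² = ((-12 + 12) - 87)² = (0 - 87)² = (-87)² = 7569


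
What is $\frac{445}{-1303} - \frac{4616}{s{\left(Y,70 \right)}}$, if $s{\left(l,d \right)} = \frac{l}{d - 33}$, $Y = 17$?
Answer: $- \frac{222549541}{22151} \approx -10047.0$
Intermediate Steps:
$s{\left(l,d \right)} = \frac{l}{-33 + d}$
$\frac{445}{-1303} - \frac{4616}{s{\left(Y,70 \right)}} = \frac{445}{-1303} - \frac{4616}{17 \frac{1}{-33 + 70}} = 445 \left(- \frac{1}{1303}\right) - \frac{4616}{17 \cdot \frac{1}{37}} = - \frac{445}{1303} - \frac{4616}{17 \cdot \frac{1}{37}} = - \frac{445}{1303} - \frac{4616}{\frac{17}{37}} = - \frac{445}{1303} - \frac{170792}{17} = - \frac{222549541}{22151}$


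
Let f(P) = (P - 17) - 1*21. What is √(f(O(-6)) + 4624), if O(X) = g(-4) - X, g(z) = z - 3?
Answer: √4585 ≈ 67.713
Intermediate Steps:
g(z) = -3 + z
O(X) = -7 - X (O(X) = (-3 - 4) - X = -7 - X)
f(P) = -38 + P (f(P) = (-17 + P) - 21 = -38 + P)
√(f(O(-6)) + 4624) = √((-38 + (-7 - 1*(-6))) + 4624) = √((-38 + (-7 + 6)) + 4624) = √((-38 - 1) + 4624) = √(-39 + 4624) = √4585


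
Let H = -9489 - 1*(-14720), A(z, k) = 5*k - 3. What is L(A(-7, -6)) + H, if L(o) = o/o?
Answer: 5232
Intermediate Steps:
A(z, k) = -3 + 5*k
H = 5231 (H = -9489 + 14720 = 5231)
L(o) = 1
L(A(-7, -6)) + H = 1 + 5231 = 5232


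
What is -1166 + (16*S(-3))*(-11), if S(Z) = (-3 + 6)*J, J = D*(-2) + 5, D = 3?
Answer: -638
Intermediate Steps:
J = -1 (J = 3*(-2) + 5 = -6 + 5 = -1)
S(Z) = -3 (S(Z) = (-3 + 6)*(-1) = 3*(-1) = -3)
-1166 + (16*S(-3))*(-11) = -1166 + (16*(-3))*(-11) = -1166 - 48*(-11) = -1166 + 528 = -638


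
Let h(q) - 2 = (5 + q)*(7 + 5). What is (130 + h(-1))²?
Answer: 32400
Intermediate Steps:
h(q) = 62 + 12*q (h(q) = 2 + (5 + q)*(7 + 5) = 2 + (5 + q)*12 = 2 + (60 + 12*q) = 62 + 12*q)
(130 + h(-1))² = (130 + (62 + 12*(-1)))² = (130 + (62 - 12))² = (130 + 50)² = 180² = 32400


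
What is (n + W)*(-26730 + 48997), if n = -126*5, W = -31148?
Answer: -707600726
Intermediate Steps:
n = -630
(n + W)*(-26730 + 48997) = (-630 - 31148)*(-26730 + 48997) = -31778*22267 = -707600726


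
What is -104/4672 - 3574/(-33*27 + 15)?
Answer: 7109/1752 ≈ 4.0576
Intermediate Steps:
-104/4672 - 3574/(-33*27 + 15) = -104*1/4672 - 3574/(-891 + 15) = -13/584 - 3574/(-876) = -13/584 - 3574*(-1/876) = -13/584 + 1787/438 = 7109/1752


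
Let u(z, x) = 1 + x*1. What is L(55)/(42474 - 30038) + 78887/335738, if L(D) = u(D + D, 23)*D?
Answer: 356053223/1043809442 ≈ 0.34111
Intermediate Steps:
u(z, x) = 1 + x
L(D) = 24*D (L(D) = (1 + 23)*D = 24*D)
L(55)/(42474 - 30038) + 78887/335738 = (24*55)/(42474 - 30038) + 78887/335738 = 1320/12436 + 78887*(1/335738) = 1320*(1/12436) + 78887/335738 = 330/3109 + 78887/335738 = 356053223/1043809442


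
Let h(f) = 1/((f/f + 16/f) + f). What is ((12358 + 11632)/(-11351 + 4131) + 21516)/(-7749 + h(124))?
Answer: -4634555499/1669393960 ≈ -2.7762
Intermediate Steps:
h(f) = 1/(1 + f + 16/f) (h(f) = 1/((1 + 16/f) + f) = 1/(1 + f + 16/f))
((12358 + 11632)/(-11351 + 4131) + 21516)/(-7749 + h(124)) = ((12358 + 11632)/(-11351 + 4131) + 21516)/(-7749 + 124/(16 + 124 + 124**2)) = (23990/(-7220) + 21516)/(-7749 + 124/(16 + 124 + 15376)) = (23990*(-1/7220) + 21516)/(-7749 + 124/15516) = (-2399/722 + 21516)/(-7749 + 124*(1/15516)) = 15532153/(722*(-7749 + 31/3879)) = 15532153/(722*(-30058340/3879)) = (15532153/722)*(-3879/30058340) = -4634555499/1669393960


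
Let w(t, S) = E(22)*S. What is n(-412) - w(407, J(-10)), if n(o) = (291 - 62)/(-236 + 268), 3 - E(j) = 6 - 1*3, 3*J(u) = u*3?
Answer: 229/32 ≈ 7.1563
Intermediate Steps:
J(u) = u (J(u) = (u*3)/3 = (3*u)/3 = u)
E(j) = 0 (E(j) = 3 - (6 - 1*3) = 3 - (6 - 3) = 3 - 1*3 = 3 - 3 = 0)
w(t, S) = 0 (w(t, S) = 0*S = 0)
n(o) = 229/32
n(-412) - w(407, J(-10)) = 229/32 - 1*0 = 229/32 + 0 = 229/32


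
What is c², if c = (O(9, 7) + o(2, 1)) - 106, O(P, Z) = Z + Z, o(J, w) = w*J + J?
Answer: 7744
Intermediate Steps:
o(J, w) = J + J*w (o(J, w) = J*w + J = J + J*w)
O(P, Z) = 2*Z
c = -88 (c = (2*7 + 2*(1 + 1)) - 106 = (14 + 2*2) - 106 = (14 + 4) - 106 = 18 - 106 = -88)
c² = (-88)² = 7744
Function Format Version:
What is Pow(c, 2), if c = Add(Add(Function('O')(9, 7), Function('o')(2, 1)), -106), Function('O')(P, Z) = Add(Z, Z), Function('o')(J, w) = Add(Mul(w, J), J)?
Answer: 7744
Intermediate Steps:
Function('o')(J, w) = Add(J, Mul(J, w)) (Function('o')(J, w) = Add(Mul(J, w), J) = Add(J, Mul(J, w)))
Function('O')(P, Z) = Mul(2, Z)
c = -88 (c = Add(Add(Mul(2, 7), Mul(2, Add(1, 1))), -106) = Add(Add(14, Mul(2, 2)), -106) = Add(Add(14, 4), -106) = Add(18, -106) = -88)
Pow(c, 2) = Pow(-88, 2) = 7744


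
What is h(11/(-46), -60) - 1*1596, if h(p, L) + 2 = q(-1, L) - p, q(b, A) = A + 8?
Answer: -75889/46 ≈ -1649.8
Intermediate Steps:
q(b, A) = 8 + A
h(p, L) = 6 + L - p (h(p, L) = -2 + ((8 + L) - p) = -2 + (8 + L - p) = 6 + L - p)
h(11/(-46), -60) - 1*1596 = (6 - 60 - 11/(-46)) - 1*1596 = (6 - 60 - 11*(-1)/46) - 1596 = (6 - 60 - 1*(-11/46)) - 1596 = (6 - 60 + 11/46) - 1596 = -2473/46 - 1596 = -75889/46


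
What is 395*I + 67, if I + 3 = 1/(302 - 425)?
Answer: -137909/123 ≈ -1121.2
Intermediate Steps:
I = -370/123 (I = -3 + 1/(302 - 425) = -3 + 1/(-123) = -3 - 1/123 = -370/123 ≈ -3.0081)
395*I + 67 = 395*(-370/123) + 67 = -146150/123 + 67 = -137909/123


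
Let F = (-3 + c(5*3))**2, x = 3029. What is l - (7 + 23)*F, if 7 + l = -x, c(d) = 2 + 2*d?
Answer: -28266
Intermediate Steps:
F = 841 (F = (-3 + (2 + 2*(5*3)))**2 = (-3 + (2 + 2*15))**2 = (-3 + (2 + 30))**2 = (-3 + 32)**2 = 29**2 = 841)
l = -3036 (l = -7 - 1*3029 = -7 - 3029 = -3036)
l - (7 + 23)*F = -3036 - (7 + 23)*841 = -3036 - 30*841 = -3036 - 1*25230 = -3036 - 25230 = -28266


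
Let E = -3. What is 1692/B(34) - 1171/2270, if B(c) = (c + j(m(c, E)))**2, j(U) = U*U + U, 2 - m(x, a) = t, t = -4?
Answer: -365357/1638940 ≈ -0.22292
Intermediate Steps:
m(x, a) = 6 (m(x, a) = 2 - 1*(-4) = 2 + 4 = 6)
j(U) = U + U**2 (j(U) = U**2 + U = U + U**2)
B(c) = (42 + c)**2 (B(c) = (c + 6*(1 + 6))**2 = (c + 6*7)**2 = (c + 42)**2 = (42 + c)**2)
1692/B(34) - 1171/2270 = 1692/((42 + 34)**2) - 1171/2270 = 1692/(76**2) - 1171*1/2270 = 1692/5776 - 1171/2270 = 1692*(1/5776) - 1171/2270 = 423/1444 - 1171/2270 = -365357/1638940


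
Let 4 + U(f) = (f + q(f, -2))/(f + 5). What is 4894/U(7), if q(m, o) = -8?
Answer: -58728/49 ≈ -1198.5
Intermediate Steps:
U(f) = -4 + (-8 + f)/(5 + f) (U(f) = -4 + (f - 8)/(f + 5) = -4 + (-8 + f)/(5 + f))
4894/U(7) = 4894/(((-28 - 3*7)/(5 + 7))) = 4894/(((-28 - 21)/12)) = 4894/(((1/12)*(-49))) = 4894/(-49/12) = 4894*(-12/49) = -58728/49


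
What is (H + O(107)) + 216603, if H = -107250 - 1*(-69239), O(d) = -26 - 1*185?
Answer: 178381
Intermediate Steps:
O(d) = -211 (O(d) = -26 - 185 = -211)
H = -38011 (H = -107250 + 69239 = -38011)
(H + O(107)) + 216603 = (-38011 - 211) + 216603 = -38222 + 216603 = 178381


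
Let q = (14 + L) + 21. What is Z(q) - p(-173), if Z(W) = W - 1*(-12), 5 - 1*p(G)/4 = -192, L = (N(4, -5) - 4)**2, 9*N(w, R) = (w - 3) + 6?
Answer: -59180/81 ≈ -730.62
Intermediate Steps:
N(w, R) = 1/3 + w/9 (N(w, R) = ((w - 3) + 6)/9 = ((-3 + w) + 6)/9 = (3 + w)/9 = 1/3 + w/9)
L = 841/81 (L = ((1/3 + (1/9)*4) - 4)**2 = ((1/3 + 4/9) - 4)**2 = (7/9 - 4)**2 = (-29/9)**2 = 841/81 ≈ 10.383)
q = 3676/81 (q = (14 + 841/81) + 21 = 1975/81 + 21 = 3676/81 ≈ 45.383)
p(G) = 788 (p(G) = 20 - 4*(-192) = 20 + 768 = 788)
Z(W) = 12 + W (Z(W) = W + 12 = 12 + W)
Z(q) - p(-173) = (12 + 3676/81) - 1*788 = 4648/81 - 788 = -59180/81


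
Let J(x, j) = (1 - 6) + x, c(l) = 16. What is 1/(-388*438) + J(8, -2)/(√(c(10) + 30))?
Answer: -1/169944 + 3*√46/46 ≈ 0.44232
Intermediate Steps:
J(x, j) = -5 + x
1/(-388*438) + J(8, -2)/(√(c(10) + 30)) = 1/(-388*438) + (-5 + 8)/(√(16 + 30)) = -1/388*1/438 + 3/(√46) = -1/169944 + 3*(√46/46) = -1/169944 + 3*√46/46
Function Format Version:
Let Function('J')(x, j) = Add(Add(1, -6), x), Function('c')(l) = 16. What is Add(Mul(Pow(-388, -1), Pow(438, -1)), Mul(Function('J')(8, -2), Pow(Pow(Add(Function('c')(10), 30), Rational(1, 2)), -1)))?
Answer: Add(Rational(-1, 169944), Mul(Rational(3, 46), Pow(46, Rational(1, 2)))) ≈ 0.44232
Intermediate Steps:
Function('J')(x, j) = Add(-5, x)
Add(Mul(Pow(-388, -1), Pow(438, -1)), Mul(Function('J')(8, -2), Pow(Pow(Add(Function('c')(10), 30), Rational(1, 2)), -1))) = Add(Mul(Pow(-388, -1), Pow(438, -1)), Mul(Add(-5, 8), Pow(Pow(Add(16, 30), Rational(1, 2)), -1))) = Add(Mul(Rational(-1, 388), Rational(1, 438)), Mul(3, Pow(Pow(46, Rational(1, 2)), -1))) = Add(Rational(-1, 169944), Mul(3, Mul(Rational(1, 46), Pow(46, Rational(1, 2))))) = Add(Rational(-1, 169944), Mul(Rational(3, 46), Pow(46, Rational(1, 2))))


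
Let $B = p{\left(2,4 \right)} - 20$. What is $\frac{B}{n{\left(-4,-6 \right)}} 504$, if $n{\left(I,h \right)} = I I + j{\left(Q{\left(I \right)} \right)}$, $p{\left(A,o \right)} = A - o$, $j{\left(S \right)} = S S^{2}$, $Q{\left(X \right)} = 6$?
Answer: $- \frac{1386}{29} \approx -47.793$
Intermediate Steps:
$j{\left(S \right)} = S^{3}$
$n{\left(I,h \right)} = 216 + I^{2}$ ($n{\left(I,h \right)} = I I + 6^{3} = I^{2} + 216 = 216 + I^{2}$)
$B = -22$ ($B = \left(2 - 4\right) - 20 = -2 - 20 = -22$)
$\frac{B}{n{\left(-4,-6 \right)}} 504 = - \frac{22}{216 + \left(-4\right)^{2}} \cdot 504 = - \frac{22}{216 + 16} \cdot 504 = - \frac{22}{232} \cdot 504 = \left(-22\right) \frac{1}{232} \cdot 504 = \left(- \frac{11}{116}\right) 504 = - \frac{1386}{29}$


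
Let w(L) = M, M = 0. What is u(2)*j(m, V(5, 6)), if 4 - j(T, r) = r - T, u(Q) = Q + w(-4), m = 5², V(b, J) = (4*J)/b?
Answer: 242/5 ≈ 48.400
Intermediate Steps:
V(b, J) = 4*J/b
w(L) = 0
m = 25
u(Q) = Q (u(Q) = Q + 0 = Q)
j(T, r) = 4 + T - r (j(T, r) = 4 - (r - T) = 4 + (T - r) = 4 + T - r)
u(2)*j(m, V(5, 6)) = 2*(4 + 25 - 4*6/5) = 2*(4 + 25 - 1*24/5) = 2*(4 + 25 - 24/5) = 2*(121/5) = 242/5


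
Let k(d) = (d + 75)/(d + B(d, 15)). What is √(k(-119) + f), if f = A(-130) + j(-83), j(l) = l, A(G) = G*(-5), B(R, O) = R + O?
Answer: √28206155/223 ≈ 23.816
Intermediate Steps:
B(R, O) = O + R
A(G) = -5*G
k(d) = (75 + d)/(15 + 2*d) (k(d) = (d + 75)/(d + (15 + d)) = (75 + d)/(15 + 2*d))
f = 567 (f = -5*(-130) - 83 = 650 - 83 = 567)
√(k(-119) + f) = √((75 - 119)/(15 + 2*(-119)) + 567) = √(-44/(15 - 238) + 567) = √(-44/(-223) + 567) = √(-1/223*(-44) + 567) = √(44/223 + 567) = √(126485/223) = √28206155/223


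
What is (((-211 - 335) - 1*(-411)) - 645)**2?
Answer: 608400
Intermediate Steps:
(((-211 - 335) - 1*(-411)) - 645)**2 = ((-546 + 411) - 645)**2 = (-135 - 645)**2 = (-780)**2 = 608400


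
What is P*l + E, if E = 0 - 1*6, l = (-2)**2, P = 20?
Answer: 74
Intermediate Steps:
l = 4
E = -6 (E = 0 - 6 = -6)
P*l + E = 20*4 - 6 = 80 - 6 = 74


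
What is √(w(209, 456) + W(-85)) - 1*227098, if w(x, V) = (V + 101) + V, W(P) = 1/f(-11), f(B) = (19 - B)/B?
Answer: -227098 + √911370/30 ≈ -2.2707e+5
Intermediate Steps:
f(B) = (19 - B)/B
W(P) = -11/30 (W(P) = 1/((19 - 1*(-11))/(-11)) = 1/(-(19 + 11)/11) = 1/(-1/11*30) = 1/(-30/11) = -11/30)
w(x, V) = 101 + 2*V (w(x, V) = (101 + V) + V = 101 + 2*V)
√(w(209, 456) + W(-85)) - 1*227098 = √((101 + 2*456) - 11/30) - 1*227098 = √((101 + 912) - 11/30) - 227098 = √(1013 - 11/30) - 227098 = √(30379/30) - 227098 = √911370/30 - 227098 = -227098 + √911370/30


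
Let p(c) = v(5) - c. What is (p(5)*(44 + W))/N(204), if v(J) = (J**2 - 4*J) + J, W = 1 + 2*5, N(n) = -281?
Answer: -275/281 ≈ -0.97865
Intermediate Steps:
W = 11 (W = 1 + 10 = 11)
v(J) = J**2 - 3*J
p(c) = 10 - c (p(c) = 5*(-3 + 5) - c = 5*2 - c = 10 - c)
(p(5)*(44 + W))/N(204) = ((10 - 1*5)*(44 + 11))/(-281) = ((10 - 5)*55)*(-1/281) = (5*55)*(-1/281) = 275*(-1/281) = -275/281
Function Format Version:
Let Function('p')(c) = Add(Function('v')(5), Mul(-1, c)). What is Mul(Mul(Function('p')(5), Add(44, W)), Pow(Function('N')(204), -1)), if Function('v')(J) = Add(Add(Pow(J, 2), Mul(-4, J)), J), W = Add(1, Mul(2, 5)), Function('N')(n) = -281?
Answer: Rational(-275, 281) ≈ -0.97865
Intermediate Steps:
W = 11 (W = Add(1, 10) = 11)
Function('v')(J) = Add(Pow(J, 2), Mul(-3, J))
Function('p')(c) = Add(10, Mul(-1, c)) (Function('p')(c) = Add(Mul(5, Add(-3, 5)), Mul(-1, c)) = Add(Mul(5, 2), Mul(-1, c)) = Add(10, Mul(-1, c)))
Mul(Mul(Function('p')(5), Add(44, W)), Pow(Function('N')(204), -1)) = Mul(Mul(Add(10, Mul(-1, 5)), Add(44, 11)), Pow(-281, -1)) = Mul(Mul(Add(10, -5), 55), Rational(-1, 281)) = Mul(Mul(5, 55), Rational(-1, 281)) = Mul(275, Rational(-1, 281)) = Rational(-275, 281)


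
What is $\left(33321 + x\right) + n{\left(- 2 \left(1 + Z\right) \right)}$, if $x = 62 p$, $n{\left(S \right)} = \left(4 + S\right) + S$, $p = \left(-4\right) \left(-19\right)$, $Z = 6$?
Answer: $38009$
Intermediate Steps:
$p = 76$
$n{\left(S \right)} = 4 + 2 S$
$x = 4712$ ($x = 62 \cdot 76 = 4712$)
$\left(33321 + x\right) + n{\left(- 2 \left(1 + Z\right) \right)} = \left(33321 + 4712\right) + \left(4 + 2 \left(- 2 \left(1 + 6\right)\right)\right) = 38033 + \left(4 + 2 \left(\left(-2\right) 7\right)\right) = 38033 + \left(4 + 2 \left(-14\right)\right) = 38033 + \left(4 - 28\right) = 38033 - 24 = 38009$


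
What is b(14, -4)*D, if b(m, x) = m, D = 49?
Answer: 686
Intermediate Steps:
b(14, -4)*D = 14*49 = 686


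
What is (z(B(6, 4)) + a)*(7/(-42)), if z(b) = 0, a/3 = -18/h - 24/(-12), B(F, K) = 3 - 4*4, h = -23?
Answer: -32/23 ≈ -1.3913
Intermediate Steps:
B(F, K) = -13 (B(F, K) = 3 - 16 = -13)
a = 192/23 (a = 3*(-18/(-23) - 24/(-12)) = 3*(-18*(-1/23) - 24*(-1/12)) = 3*(18/23 + 2) = 3*(64/23) = 192/23 ≈ 8.3478)
(z(B(6, 4)) + a)*(7/(-42)) = (0 + 192/23)*(7/(-42)) = 192*(7*(-1/42))/23 = (192/23)*(-⅙) = -32/23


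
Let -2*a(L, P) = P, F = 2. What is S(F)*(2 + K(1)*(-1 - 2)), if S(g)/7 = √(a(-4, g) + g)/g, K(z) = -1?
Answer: 35/2 ≈ 17.500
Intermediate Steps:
a(L, P) = -P/2
S(g) = 7*√2/(2*√g) (S(g) = 7*(√(-g/2 + g)/g) = 7*(√(g/2)/g) = 7*((√2*√g/2)/g) = 7*(√2/(2*√g)) = 7*√2/(2*√g))
S(F)*(2 + K(1)*(-1 - 2)) = (7*√2/(2*√2))*(2 - (-1 - 2)) = (7*√2*(√2/2)/2)*(2 - 1*(-3)) = 7*(2 + 3)/2 = (7/2)*5 = 35/2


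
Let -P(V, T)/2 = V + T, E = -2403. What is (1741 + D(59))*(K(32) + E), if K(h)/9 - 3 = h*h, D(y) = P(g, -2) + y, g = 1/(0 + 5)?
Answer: 12336624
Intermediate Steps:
g = ⅕ (g = 1/5 = ⅕ ≈ 0.20000)
P(V, T) = -2*T - 2*V (P(V, T) = -2*(V + T) = -2*(T + V) = -2*T - 2*V)
D(y) = 18/5 + y (D(y) = (-2*(-2) - 2*⅕) + y = (4 - ⅖) + y = 18/5 + y)
K(h) = 27 + 9*h² (K(h) = 27 + 9*(h*h) = 27 + 9*h²)
(1741 + D(59))*(K(32) + E) = (1741 + (18/5 + 59))*((27 + 9*32²) - 2403) = (1741 + 313/5)*((27 + 9*1024) - 2403) = 9018*((27 + 9216) - 2403)/5 = 9018*(9243 - 2403)/5 = (9018/5)*6840 = 12336624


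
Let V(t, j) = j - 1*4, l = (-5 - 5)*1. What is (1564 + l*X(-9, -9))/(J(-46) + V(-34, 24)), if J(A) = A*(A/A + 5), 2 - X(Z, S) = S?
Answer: -727/128 ≈ -5.6797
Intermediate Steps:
X(Z, S) = 2 - S
l = -10 (l = -10*1 = -10)
J(A) = 6*A (J(A) = A*(1 + 5) = A*6 = 6*A)
V(t, j) = -4 + j (V(t, j) = j - 4 = -4 + j)
(1564 + l*X(-9, -9))/(J(-46) + V(-34, 24)) = (1564 - 10*(2 - 1*(-9)))/(6*(-46) + (-4 + 24)) = (1564 - 10*(2 + 9))/(-276 + 20) = (1564 - 10*11)/(-256) = (1564 - 110)*(-1/256) = 1454*(-1/256) = -727/128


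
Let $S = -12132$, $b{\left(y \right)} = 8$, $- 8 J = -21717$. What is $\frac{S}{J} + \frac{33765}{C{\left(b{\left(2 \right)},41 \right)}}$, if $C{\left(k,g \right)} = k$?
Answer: $\frac{81388673}{19304} \approx 4216.2$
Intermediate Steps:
$J = \frac{21717}{8}$ ($J = \left(- \frac{1}{8}\right) \left(-21717\right) = \frac{21717}{8} \approx 2714.6$)
$\frac{S}{J} + \frac{33765}{C{\left(b{\left(2 \right)},41 \right)}} = - \frac{12132}{\frac{21717}{8}} + \frac{33765}{8} = \left(-12132\right) \frac{8}{21717} + 33765 \cdot \frac{1}{8} = - \frac{10784}{2413} + \frac{33765}{8} = \frac{81388673}{19304}$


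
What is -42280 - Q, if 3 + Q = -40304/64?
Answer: -166589/4 ≈ -41647.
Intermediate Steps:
Q = -2531/4 (Q = -3 - 40304/64 = -3 - 1*2519/4 = -3 - 2519/4 = -2531/4 ≈ -632.75)
-42280 - Q = -42280 - 1*(-2531/4) = -42280 + 2531/4 = -166589/4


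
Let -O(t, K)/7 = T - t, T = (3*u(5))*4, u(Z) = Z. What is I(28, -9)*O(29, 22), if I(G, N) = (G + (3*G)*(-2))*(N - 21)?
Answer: -911400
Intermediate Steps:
I(G, N) = -5*G*(-21 + N) (I(G, N) = (G - 6*G)*(-21 + N) = (-5*G)*(-21 + N) = -5*G*(-21 + N))
T = 60 (T = (3*5)*4 = 15*4 = 60)
O(t, K) = -420 + 7*t (O(t, K) = -7*(60 - t) = -420 + 7*t)
I(28, -9)*O(29, 22) = (5*28*(21 - 1*(-9)))*(-420 + 7*29) = (5*28*(21 + 9))*(-420 + 203) = (5*28*30)*(-217) = 4200*(-217) = -911400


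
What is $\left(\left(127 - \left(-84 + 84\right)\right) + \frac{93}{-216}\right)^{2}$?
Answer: $\frac{83046769}{5184} \approx 16020.0$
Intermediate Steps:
$\left(\left(127 - \left(-84 + 84\right)\right) + \frac{93}{-216}\right)^{2} = \left(\left(127 - 0\right) + 93 \left(- \frac{1}{216}\right)\right)^{2} = \left(\left(127 + 0\right) - \frac{31}{72}\right)^{2} = \left(127 - \frac{31}{72}\right)^{2} = \left(\frac{9113}{72}\right)^{2} = \frac{83046769}{5184}$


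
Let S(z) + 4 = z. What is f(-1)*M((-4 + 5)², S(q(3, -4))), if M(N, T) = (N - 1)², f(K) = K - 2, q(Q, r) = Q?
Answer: 0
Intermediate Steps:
S(z) = -4 + z
f(K) = -2 + K
M(N, T) = (-1 + N)²
f(-1)*M((-4 + 5)², S(q(3, -4))) = (-2 - 1)*(-1 + (-4 + 5)²)² = -3*(-1 + 1²)² = -3*(-1 + 1)² = -3*0² = -3*0 = 0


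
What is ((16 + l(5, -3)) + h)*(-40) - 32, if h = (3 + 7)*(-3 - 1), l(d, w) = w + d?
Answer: 848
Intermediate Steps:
l(d, w) = d + w
h = -40 (h = 10*(-4) = -40)
((16 + l(5, -3)) + h)*(-40) - 32 = ((16 + (5 - 3)) - 40)*(-40) - 32 = ((16 + 2) - 40)*(-40) - 32 = (18 - 40)*(-40) - 32 = -22*(-40) - 32 = 880 - 32 = 848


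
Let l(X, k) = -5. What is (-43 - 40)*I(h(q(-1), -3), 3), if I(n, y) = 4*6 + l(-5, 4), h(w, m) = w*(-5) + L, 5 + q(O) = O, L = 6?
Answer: -1577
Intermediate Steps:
q(O) = -5 + O
h(w, m) = 6 - 5*w (h(w, m) = w*(-5) + 6 = -5*w + 6 = 6 - 5*w)
I(n, y) = 19 (I(n, y) = 4*6 - 5 = 24 - 5 = 19)
(-43 - 40)*I(h(q(-1), -3), 3) = (-43 - 40)*19 = -83*19 = -1577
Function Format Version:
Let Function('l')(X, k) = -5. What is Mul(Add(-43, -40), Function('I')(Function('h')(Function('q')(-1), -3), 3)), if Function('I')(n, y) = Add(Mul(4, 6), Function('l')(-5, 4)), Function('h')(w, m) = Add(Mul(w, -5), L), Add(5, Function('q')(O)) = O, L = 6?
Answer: -1577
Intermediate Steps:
Function('q')(O) = Add(-5, O)
Function('h')(w, m) = Add(6, Mul(-5, w)) (Function('h')(w, m) = Add(Mul(w, -5), 6) = Add(Mul(-5, w), 6) = Add(6, Mul(-5, w)))
Function('I')(n, y) = 19 (Function('I')(n, y) = Add(Mul(4, 6), -5) = Add(24, -5) = 19)
Mul(Add(-43, -40), Function('I')(Function('h')(Function('q')(-1), -3), 3)) = Mul(Add(-43, -40), 19) = Mul(-83, 19) = -1577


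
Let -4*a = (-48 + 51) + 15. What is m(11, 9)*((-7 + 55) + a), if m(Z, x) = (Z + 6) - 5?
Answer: 522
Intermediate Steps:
m(Z, x) = 1 + Z (m(Z, x) = (6 + Z) - 5 = 1 + Z)
a = -9/2 (a = -((-48 + 51) + 15)/4 = -(3 + 15)/4 = -¼*18 = -9/2 ≈ -4.5000)
m(11, 9)*((-7 + 55) + a) = (1 + 11)*((-7 + 55) - 9/2) = 12*(48 - 9/2) = 12*(87/2) = 522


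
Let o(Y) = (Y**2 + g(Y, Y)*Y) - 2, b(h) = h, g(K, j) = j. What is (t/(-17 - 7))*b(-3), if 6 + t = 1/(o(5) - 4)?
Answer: -263/352 ≈ -0.74716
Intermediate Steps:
o(Y) = -2 + 2*Y**2 (o(Y) = (Y**2 + Y*Y) - 2 = (Y**2 + Y**2) - 2 = 2*Y**2 - 2 = -2 + 2*Y**2)
t = -263/44 (t = -6 + 1/((-2 + 2*5**2) - 4) = -6 + 1/((-2 + 2*25) - 4) = -6 + 1/((-2 + 50) - 4) = -6 + 1/(48 - 4) = -6 + 1/44 = -263/44 ≈ -5.9773)
(t/(-17 - 7))*b(-3) = -263/(44*(-17 - 7))*(-3) = -263/44/(-24)*(-3) = -263/44*(-1/24)*(-3) = (263/1056)*(-3) = -263/352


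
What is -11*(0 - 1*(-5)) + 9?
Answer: -46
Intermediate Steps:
-11*(0 - 1*(-5)) + 9 = -11*(0 + 5) + 9 = -11*5 + 9 = -55 + 9 = -46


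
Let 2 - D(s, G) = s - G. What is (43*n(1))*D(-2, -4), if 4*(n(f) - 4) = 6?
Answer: 0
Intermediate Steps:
D(s, G) = 2 + G - s (D(s, G) = 2 - (s - G) = 2 + (G - s) = 2 + G - s)
n(f) = 11/2 (n(f) = 4 + (¼)*6 = 4 + 3/2 = 11/2)
(43*n(1))*D(-2, -4) = (43*(11/2))*(2 - 4 - 1*(-2)) = 473*(2 - 4 + 2)/2 = (473/2)*0 = 0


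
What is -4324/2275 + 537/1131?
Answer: -94071/65975 ≈ -1.4259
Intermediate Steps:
-4324/2275 + 537/1131 = -4324*1/2275 + 537*(1/1131) = -4324/2275 + 179/377 = -94071/65975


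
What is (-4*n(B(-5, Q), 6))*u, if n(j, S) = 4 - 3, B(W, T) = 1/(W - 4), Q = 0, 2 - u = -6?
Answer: -32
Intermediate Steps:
u = 8 (u = 2 - 1*(-6) = 2 + 6 = 8)
B(W, T) = 1/(-4 + W)
n(j, S) = 1
(-4*n(B(-5, Q), 6))*u = -4*1*8 = -4*8 = -32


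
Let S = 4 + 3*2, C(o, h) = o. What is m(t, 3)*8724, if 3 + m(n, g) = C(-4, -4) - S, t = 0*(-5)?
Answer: -148308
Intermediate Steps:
S = 10 (S = 4 + 6 = 10)
t = 0
m(n, g) = -17 (m(n, g) = -3 + (-4 - 1*10) = -3 + (-4 - 10) = -3 - 14 = -17)
m(t, 3)*8724 = -17*8724 = -148308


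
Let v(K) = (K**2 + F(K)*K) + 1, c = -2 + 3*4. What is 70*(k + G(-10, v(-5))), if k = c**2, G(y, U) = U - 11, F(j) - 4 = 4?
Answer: 5250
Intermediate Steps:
F(j) = 8 (F(j) = 4 + 4 = 8)
c = 10 (c = -2 + 12 = 10)
v(K) = 1 + K**2 + 8*K (v(K) = (K**2 + 8*K) + 1 = 1 + K**2 + 8*K)
G(y, U) = -11 + U
k = 100 (k = 10**2 = 100)
70*(k + G(-10, v(-5))) = 70*(100 + (-11 + (1 + (-5)**2 + 8*(-5)))) = 70*(100 + (-11 + (1 + 25 - 40))) = 70*(100 + (-11 - 14)) = 70*(100 - 25) = 70*75 = 5250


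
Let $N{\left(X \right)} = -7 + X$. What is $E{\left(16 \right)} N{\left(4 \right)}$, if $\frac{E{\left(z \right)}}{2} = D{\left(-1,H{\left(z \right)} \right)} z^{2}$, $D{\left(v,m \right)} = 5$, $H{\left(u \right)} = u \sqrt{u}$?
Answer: $-7680$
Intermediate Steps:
$H{\left(u \right)} = u^{\frac{3}{2}}$
$E{\left(z \right)} = 10 z^{2}$ ($E{\left(z \right)} = 2 \cdot 5 z^{2} = 10 z^{2}$)
$E{\left(16 \right)} N{\left(4 \right)} = 10 \cdot 16^{2} \left(-7 + 4\right) = 10 \cdot 256 \left(-3\right) = 2560 \left(-3\right) = -7680$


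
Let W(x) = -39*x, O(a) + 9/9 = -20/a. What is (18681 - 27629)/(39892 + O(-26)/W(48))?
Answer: -72586176/323603905 ≈ -0.22431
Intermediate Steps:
O(a) = -1 - 20/a
(18681 - 27629)/(39892 + O(-26)/W(48)) = (18681 - 27629)/(39892 + ((-20 - 1*(-26))/(-26))/((-39*48))) = -8948/(39892 - (-20 + 26)/26/(-1872)) = -8948/(39892 - 1/26*6*(-1/1872)) = -8948/(39892 - 3/13*(-1/1872)) = -8948/(39892 + 1/8112) = -8948/323603905/8112 = -8948*8112/323603905 = -72586176/323603905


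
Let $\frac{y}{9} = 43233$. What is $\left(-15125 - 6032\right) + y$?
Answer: $367940$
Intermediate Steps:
$y = 389097$ ($y = 9 \cdot 43233 = 389097$)
$\left(-15125 - 6032\right) + y = \left(-15125 - 6032\right) + 389097 = -21157 + 389097 = 367940$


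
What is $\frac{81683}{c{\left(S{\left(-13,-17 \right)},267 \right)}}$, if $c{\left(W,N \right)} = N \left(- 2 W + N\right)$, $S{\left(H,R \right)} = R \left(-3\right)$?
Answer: $\frac{81683}{44055} \approx 1.8541$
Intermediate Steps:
$S{\left(H,R \right)} = - 3 R$
$c{\left(W,N \right)} = N \left(N - 2 W\right)$
$\frac{81683}{c{\left(S{\left(-13,-17 \right)},267 \right)}} = \frac{81683}{267 \left(267 - 2 \left(\left(-3\right) \left(-17\right)\right)\right)} = \frac{81683}{267 \left(267 - 102\right)} = \frac{81683}{267 \cdot 165} = \frac{81683}{44055}$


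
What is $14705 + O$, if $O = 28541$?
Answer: $43246$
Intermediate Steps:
$14705 + O = 14705 + 28541 = 43246$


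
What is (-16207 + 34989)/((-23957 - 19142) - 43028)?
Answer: -18782/86127 ≈ -0.21807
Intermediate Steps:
(-16207 + 34989)/((-23957 - 19142) - 43028) = 18782/(-43099 - 43028) = 18782/(-86127) = 18782*(-1/86127) = -18782/86127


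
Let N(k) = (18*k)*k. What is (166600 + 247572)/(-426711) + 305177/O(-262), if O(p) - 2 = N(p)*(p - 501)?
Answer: -390593647850215/402284651653434 ≈ -0.97094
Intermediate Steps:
N(k) = 18*k²
O(p) = 2 + 18*p²*(-501 + p) (O(p) = 2 + (18*p²)*(p - 501) = 2 + (18*p²)*(-501 + p) = 2 + 18*p²*(-501 + p))
(166600 + 247572)/(-426711) + 305177/O(-262) = (166600 + 247572)/(-426711) + 305177/(2 - 9018*(-262)² + 18*(-262)³) = 414172*(-1/426711) + 305177/(2 - 9018*68644 + 18*(-17984728)) = -414172/426711 + 305177/(2 - 619031592 - 323725104) = -414172/426711 + 305177/(-942756694) = -414172/426711 + 305177*(-1/942756694) = -414172/426711 - 305177/942756694 = -390593647850215/402284651653434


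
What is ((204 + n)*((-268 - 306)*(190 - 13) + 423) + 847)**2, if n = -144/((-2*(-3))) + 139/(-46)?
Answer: 678360962367184369/2116 ≈ 3.2059e+14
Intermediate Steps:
n = -1243/46 (n = -144/6 + 139*(-1/46) = -144*1/6 - 139/46 = -24 - 139/46 = -1243/46 ≈ -27.022)
((204 + n)*((-268 - 306)*(190 - 13) + 423) + 847)**2 = ((204 - 1243/46)*((-268 - 306)*(190 - 13) + 423) + 847)**2 = (8141*(-574*177 + 423)/46 + 847)**2 = (8141*(-101598 + 423)/46 + 847)**2 = ((8141/46)*(-101175) + 847)**2 = (-823665675/46 + 847)**2 = (-823626713/46)**2 = 678360962367184369/2116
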